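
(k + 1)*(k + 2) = k^2 + 3*k + 2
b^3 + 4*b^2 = b^2*(b + 4)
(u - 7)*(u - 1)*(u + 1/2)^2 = u^4 - 7*u^3 - 3*u^2/4 + 5*u + 7/4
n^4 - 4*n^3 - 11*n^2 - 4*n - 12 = (n - 6)*(n + 2)*(n - I)*(n + I)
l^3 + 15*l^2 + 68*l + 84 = (l + 2)*(l + 6)*(l + 7)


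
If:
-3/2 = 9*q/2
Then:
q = -1/3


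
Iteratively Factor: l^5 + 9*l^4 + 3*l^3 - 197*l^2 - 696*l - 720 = (l + 4)*(l^4 + 5*l^3 - 17*l^2 - 129*l - 180) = (l + 4)^2*(l^3 + l^2 - 21*l - 45) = (l - 5)*(l + 4)^2*(l^2 + 6*l + 9) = (l - 5)*(l + 3)*(l + 4)^2*(l + 3)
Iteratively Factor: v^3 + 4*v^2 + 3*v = (v)*(v^2 + 4*v + 3) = v*(v + 3)*(v + 1)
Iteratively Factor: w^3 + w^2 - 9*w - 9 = (w - 3)*(w^2 + 4*w + 3) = (w - 3)*(w + 1)*(w + 3)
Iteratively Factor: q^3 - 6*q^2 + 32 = (q + 2)*(q^2 - 8*q + 16) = (q - 4)*(q + 2)*(q - 4)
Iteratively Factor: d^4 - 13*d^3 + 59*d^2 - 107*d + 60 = (d - 4)*(d^3 - 9*d^2 + 23*d - 15) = (d - 4)*(d - 1)*(d^2 - 8*d + 15) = (d - 4)*(d - 3)*(d - 1)*(d - 5)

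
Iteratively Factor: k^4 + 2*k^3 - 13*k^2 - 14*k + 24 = (k - 1)*(k^3 + 3*k^2 - 10*k - 24) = (k - 1)*(k + 2)*(k^2 + k - 12) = (k - 3)*(k - 1)*(k + 2)*(k + 4)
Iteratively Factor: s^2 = (s)*(s)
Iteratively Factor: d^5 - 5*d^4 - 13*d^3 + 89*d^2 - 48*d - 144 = (d - 3)*(d^4 - 2*d^3 - 19*d^2 + 32*d + 48) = (d - 3)*(d + 4)*(d^3 - 6*d^2 + 5*d + 12) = (d - 4)*(d - 3)*(d + 4)*(d^2 - 2*d - 3) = (d - 4)*(d - 3)*(d + 1)*(d + 4)*(d - 3)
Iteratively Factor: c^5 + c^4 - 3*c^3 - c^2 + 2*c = (c + 2)*(c^4 - c^3 - c^2 + c) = (c + 1)*(c + 2)*(c^3 - 2*c^2 + c) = (c - 1)*(c + 1)*(c + 2)*(c^2 - c) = c*(c - 1)*(c + 1)*(c + 2)*(c - 1)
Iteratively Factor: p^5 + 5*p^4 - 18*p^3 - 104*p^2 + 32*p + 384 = (p + 3)*(p^4 + 2*p^3 - 24*p^2 - 32*p + 128) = (p - 2)*(p + 3)*(p^3 + 4*p^2 - 16*p - 64) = (p - 2)*(p + 3)*(p + 4)*(p^2 - 16) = (p - 2)*(p + 3)*(p + 4)^2*(p - 4)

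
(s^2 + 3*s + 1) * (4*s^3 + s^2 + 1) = 4*s^5 + 13*s^4 + 7*s^3 + 2*s^2 + 3*s + 1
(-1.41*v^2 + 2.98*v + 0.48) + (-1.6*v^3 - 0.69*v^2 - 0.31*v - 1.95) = -1.6*v^3 - 2.1*v^2 + 2.67*v - 1.47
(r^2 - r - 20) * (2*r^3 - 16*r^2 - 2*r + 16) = 2*r^5 - 18*r^4 - 26*r^3 + 338*r^2 + 24*r - 320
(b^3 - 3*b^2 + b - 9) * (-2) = -2*b^3 + 6*b^2 - 2*b + 18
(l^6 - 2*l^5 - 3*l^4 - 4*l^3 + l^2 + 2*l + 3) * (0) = 0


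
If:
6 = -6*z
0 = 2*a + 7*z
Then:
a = 7/2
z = -1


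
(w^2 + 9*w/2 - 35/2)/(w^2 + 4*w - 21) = (w - 5/2)/(w - 3)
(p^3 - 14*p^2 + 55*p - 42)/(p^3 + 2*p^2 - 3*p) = (p^2 - 13*p + 42)/(p*(p + 3))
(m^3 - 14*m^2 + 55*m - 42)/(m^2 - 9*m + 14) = (m^2 - 7*m + 6)/(m - 2)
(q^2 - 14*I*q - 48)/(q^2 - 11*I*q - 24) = (q - 6*I)/(q - 3*I)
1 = 1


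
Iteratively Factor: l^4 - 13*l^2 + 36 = (l + 2)*(l^3 - 2*l^2 - 9*l + 18) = (l - 2)*(l + 2)*(l^2 - 9) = (l - 2)*(l + 2)*(l + 3)*(l - 3)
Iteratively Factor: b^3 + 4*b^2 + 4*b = (b)*(b^2 + 4*b + 4) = b*(b + 2)*(b + 2)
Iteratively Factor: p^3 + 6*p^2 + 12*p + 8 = (p + 2)*(p^2 + 4*p + 4) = (p + 2)^2*(p + 2)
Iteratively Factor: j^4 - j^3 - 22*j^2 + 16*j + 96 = (j + 2)*(j^3 - 3*j^2 - 16*j + 48) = (j - 3)*(j + 2)*(j^2 - 16) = (j - 3)*(j + 2)*(j + 4)*(j - 4)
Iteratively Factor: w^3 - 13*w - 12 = (w + 1)*(w^2 - w - 12) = (w + 1)*(w + 3)*(w - 4)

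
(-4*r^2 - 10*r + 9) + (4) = -4*r^2 - 10*r + 13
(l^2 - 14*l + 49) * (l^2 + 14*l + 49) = l^4 - 98*l^2 + 2401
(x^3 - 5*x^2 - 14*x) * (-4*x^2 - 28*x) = -4*x^5 - 8*x^4 + 196*x^3 + 392*x^2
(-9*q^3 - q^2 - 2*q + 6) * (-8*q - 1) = 72*q^4 + 17*q^3 + 17*q^2 - 46*q - 6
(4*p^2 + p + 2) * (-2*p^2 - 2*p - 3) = -8*p^4 - 10*p^3 - 18*p^2 - 7*p - 6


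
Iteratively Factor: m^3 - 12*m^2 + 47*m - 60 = (m - 3)*(m^2 - 9*m + 20) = (m - 4)*(m - 3)*(m - 5)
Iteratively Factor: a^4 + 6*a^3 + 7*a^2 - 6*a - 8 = (a - 1)*(a^3 + 7*a^2 + 14*a + 8) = (a - 1)*(a + 4)*(a^2 + 3*a + 2) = (a - 1)*(a + 1)*(a + 4)*(a + 2)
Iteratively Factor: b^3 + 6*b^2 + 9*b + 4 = (b + 4)*(b^2 + 2*b + 1) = (b + 1)*(b + 4)*(b + 1)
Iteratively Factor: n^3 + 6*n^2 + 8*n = (n + 4)*(n^2 + 2*n) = (n + 2)*(n + 4)*(n)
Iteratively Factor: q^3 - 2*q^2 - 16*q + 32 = (q - 2)*(q^2 - 16) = (q - 2)*(q + 4)*(q - 4)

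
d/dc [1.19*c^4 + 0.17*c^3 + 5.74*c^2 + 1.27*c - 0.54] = 4.76*c^3 + 0.51*c^2 + 11.48*c + 1.27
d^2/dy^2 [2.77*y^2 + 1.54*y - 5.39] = 5.54000000000000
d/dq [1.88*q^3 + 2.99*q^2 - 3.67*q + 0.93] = 5.64*q^2 + 5.98*q - 3.67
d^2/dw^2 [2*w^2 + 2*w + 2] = 4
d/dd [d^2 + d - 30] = 2*d + 1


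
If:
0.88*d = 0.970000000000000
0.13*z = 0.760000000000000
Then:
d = 1.10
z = 5.85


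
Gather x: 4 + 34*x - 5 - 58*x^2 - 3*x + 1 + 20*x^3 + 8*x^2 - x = 20*x^3 - 50*x^2 + 30*x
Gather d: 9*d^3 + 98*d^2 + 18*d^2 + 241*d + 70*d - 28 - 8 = 9*d^3 + 116*d^2 + 311*d - 36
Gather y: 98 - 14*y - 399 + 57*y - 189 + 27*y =70*y - 490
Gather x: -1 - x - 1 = -x - 2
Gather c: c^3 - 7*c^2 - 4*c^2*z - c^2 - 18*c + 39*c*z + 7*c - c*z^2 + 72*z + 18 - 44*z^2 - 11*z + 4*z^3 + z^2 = c^3 + c^2*(-4*z - 8) + c*(-z^2 + 39*z - 11) + 4*z^3 - 43*z^2 + 61*z + 18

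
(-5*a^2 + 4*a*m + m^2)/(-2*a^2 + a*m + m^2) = (5*a + m)/(2*a + m)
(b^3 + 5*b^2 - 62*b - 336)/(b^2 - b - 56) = b + 6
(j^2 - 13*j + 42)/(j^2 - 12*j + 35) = (j - 6)/(j - 5)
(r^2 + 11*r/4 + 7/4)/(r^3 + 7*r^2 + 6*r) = (r + 7/4)/(r*(r + 6))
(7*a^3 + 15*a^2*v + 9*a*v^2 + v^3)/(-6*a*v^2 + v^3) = (7*a^3 + 15*a^2*v + 9*a*v^2 + v^3)/(v^2*(-6*a + v))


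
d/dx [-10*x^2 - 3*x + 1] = -20*x - 3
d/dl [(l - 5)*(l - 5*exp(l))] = l - (l - 5)*(5*exp(l) - 1) - 5*exp(l)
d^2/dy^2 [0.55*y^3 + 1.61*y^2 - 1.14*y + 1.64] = 3.3*y + 3.22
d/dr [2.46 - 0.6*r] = -0.600000000000000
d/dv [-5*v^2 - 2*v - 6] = -10*v - 2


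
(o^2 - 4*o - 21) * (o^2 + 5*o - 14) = o^4 + o^3 - 55*o^2 - 49*o + 294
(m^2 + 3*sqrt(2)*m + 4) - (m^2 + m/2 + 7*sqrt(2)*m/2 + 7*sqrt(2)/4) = -sqrt(2)*m/2 - m/2 - 7*sqrt(2)/4 + 4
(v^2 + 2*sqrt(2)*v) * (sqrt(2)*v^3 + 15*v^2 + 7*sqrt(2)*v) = sqrt(2)*v^5 + 19*v^4 + 37*sqrt(2)*v^3 + 28*v^2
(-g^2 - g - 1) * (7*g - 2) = -7*g^3 - 5*g^2 - 5*g + 2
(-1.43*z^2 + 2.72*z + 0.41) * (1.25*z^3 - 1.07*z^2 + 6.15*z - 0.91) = -1.7875*z^5 + 4.9301*z^4 - 11.1924*z^3 + 17.5906*z^2 + 0.0463*z - 0.3731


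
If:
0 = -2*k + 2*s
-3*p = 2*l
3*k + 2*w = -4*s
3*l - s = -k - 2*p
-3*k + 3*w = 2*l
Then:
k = 0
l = 0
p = 0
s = 0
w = 0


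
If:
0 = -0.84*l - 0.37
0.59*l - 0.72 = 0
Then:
No Solution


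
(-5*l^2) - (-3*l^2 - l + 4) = -2*l^2 + l - 4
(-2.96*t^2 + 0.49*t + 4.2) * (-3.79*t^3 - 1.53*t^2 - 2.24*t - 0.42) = 11.2184*t^5 + 2.6717*t^4 - 10.0373*t^3 - 6.2804*t^2 - 9.6138*t - 1.764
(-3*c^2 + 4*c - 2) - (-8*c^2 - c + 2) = 5*c^2 + 5*c - 4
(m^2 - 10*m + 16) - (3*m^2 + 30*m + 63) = -2*m^2 - 40*m - 47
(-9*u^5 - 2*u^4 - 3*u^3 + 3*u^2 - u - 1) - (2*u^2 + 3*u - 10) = -9*u^5 - 2*u^4 - 3*u^3 + u^2 - 4*u + 9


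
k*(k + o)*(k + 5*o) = k^3 + 6*k^2*o + 5*k*o^2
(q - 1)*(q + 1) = q^2 - 1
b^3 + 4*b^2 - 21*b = b*(b - 3)*(b + 7)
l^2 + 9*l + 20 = (l + 4)*(l + 5)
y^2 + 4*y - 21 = (y - 3)*(y + 7)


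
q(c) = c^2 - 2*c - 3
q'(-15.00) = -32.00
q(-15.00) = 252.00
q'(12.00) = 22.00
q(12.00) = 117.00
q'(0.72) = -0.56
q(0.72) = -3.92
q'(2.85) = 3.70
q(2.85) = -0.58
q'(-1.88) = -5.76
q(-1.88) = 4.29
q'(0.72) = -0.56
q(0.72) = -3.92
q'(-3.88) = -9.76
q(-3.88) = 19.81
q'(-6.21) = -14.42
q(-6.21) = 47.98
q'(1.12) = 0.24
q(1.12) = -3.99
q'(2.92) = 3.84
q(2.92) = -0.31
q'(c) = 2*c - 2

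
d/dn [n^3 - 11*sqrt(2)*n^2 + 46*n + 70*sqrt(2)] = 3*n^2 - 22*sqrt(2)*n + 46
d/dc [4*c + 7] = 4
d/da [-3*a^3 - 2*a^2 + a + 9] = -9*a^2 - 4*a + 1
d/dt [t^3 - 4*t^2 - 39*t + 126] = 3*t^2 - 8*t - 39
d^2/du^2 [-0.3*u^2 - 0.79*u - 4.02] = -0.600000000000000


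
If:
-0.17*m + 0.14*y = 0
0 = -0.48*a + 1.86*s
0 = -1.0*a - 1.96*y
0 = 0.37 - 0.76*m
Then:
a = -1.16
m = 0.49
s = -0.30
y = 0.59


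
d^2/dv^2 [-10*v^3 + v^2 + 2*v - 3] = 2 - 60*v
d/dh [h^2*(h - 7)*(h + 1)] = 2*h*(2*h^2 - 9*h - 7)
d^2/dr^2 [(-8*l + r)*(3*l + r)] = 2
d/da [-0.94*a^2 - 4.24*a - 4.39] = -1.88*a - 4.24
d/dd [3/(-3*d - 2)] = 9/(3*d + 2)^2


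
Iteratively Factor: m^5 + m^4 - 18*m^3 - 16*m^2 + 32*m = (m)*(m^4 + m^3 - 18*m^2 - 16*m + 32) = m*(m + 4)*(m^3 - 3*m^2 - 6*m + 8) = m*(m - 4)*(m + 4)*(m^2 + m - 2) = m*(m - 4)*(m - 1)*(m + 4)*(m + 2)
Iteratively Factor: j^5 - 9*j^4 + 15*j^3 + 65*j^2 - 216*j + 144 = (j - 1)*(j^4 - 8*j^3 + 7*j^2 + 72*j - 144) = (j - 4)*(j - 1)*(j^3 - 4*j^2 - 9*j + 36) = (j - 4)*(j - 1)*(j + 3)*(j^2 - 7*j + 12) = (j - 4)^2*(j - 1)*(j + 3)*(j - 3)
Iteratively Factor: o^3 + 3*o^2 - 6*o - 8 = (o - 2)*(o^2 + 5*o + 4) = (o - 2)*(o + 1)*(o + 4)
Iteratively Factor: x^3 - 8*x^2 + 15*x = (x)*(x^2 - 8*x + 15) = x*(x - 5)*(x - 3)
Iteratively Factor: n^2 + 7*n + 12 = (n + 3)*(n + 4)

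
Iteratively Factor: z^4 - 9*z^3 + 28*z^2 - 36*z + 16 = (z - 1)*(z^3 - 8*z^2 + 20*z - 16) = (z - 4)*(z - 1)*(z^2 - 4*z + 4) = (z - 4)*(z - 2)*(z - 1)*(z - 2)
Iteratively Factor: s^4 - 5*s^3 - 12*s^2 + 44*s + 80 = (s - 4)*(s^3 - s^2 - 16*s - 20) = (s - 4)*(s + 2)*(s^2 - 3*s - 10) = (s - 4)*(s + 2)^2*(s - 5)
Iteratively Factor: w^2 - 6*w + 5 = (w - 1)*(w - 5)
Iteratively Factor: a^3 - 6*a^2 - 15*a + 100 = (a - 5)*(a^2 - a - 20) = (a - 5)*(a + 4)*(a - 5)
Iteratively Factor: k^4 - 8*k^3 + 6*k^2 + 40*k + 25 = (k - 5)*(k^3 - 3*k^2 - 9*k - 5) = (k - 5)*(k + 1)*(k^2 - 4*k - 5) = (k - 5)^2*(k + 1)*(k + 1)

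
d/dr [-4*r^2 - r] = -8*r - 1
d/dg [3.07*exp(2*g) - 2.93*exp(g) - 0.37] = (6.14*exp(g) - 2.93)*exp(g)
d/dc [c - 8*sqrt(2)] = 1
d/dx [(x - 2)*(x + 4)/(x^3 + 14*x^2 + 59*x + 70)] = (-x^4 - 4*x^3 + 55*x^2 + 364*x + 612)/(x^6 + 28*x^5 + 314*x^4 + 1792*x^3 + 5441*x^2 + 8260*x + 4900)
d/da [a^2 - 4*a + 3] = 2*a - 4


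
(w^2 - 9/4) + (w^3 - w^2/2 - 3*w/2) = w^3 + w^2/2 - 3*w/2 - 9/4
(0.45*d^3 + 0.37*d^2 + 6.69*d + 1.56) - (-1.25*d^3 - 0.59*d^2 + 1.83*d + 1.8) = 1.7*d^3 + 0.96*d^2 + 4.86*d - 0.24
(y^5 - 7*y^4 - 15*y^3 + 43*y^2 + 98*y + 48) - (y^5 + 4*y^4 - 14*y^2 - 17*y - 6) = -11*y^4 - 15*y^3 + 57*y^2 + 115*y + 54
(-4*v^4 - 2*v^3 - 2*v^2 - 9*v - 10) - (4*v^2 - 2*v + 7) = -4*v^4 - 2*v^3 - 6*v^2 - 7*v - 17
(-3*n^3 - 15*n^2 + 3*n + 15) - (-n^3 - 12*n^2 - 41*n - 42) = -2*n^3 - 3*n^2 + 44*n + 57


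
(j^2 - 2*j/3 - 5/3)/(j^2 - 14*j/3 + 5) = (j + 1)/(j - 3)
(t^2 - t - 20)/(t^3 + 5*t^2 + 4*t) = (t - 5)/(t*(t + 1))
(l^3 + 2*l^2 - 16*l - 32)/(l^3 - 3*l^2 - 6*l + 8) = (l + 4)/(l - 1)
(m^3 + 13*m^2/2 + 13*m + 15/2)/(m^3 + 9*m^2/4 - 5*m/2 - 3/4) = 2*(2*m^2 + 7*m + 5)/(4*m^2 - 3*m - 1)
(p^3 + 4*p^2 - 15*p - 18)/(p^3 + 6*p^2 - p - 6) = (p - 3)/(p - 1)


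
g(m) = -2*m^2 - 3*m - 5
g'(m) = -4*m - 3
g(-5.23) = -44.02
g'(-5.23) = 17.92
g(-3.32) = -17.08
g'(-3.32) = 10.28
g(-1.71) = -5.72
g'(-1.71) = 3.84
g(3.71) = -43.66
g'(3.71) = -17.84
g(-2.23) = -8.26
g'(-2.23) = 5.92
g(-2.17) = -7.91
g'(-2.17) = 5.68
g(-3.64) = -20.58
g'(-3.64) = 11.56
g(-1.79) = -6.04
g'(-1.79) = 4.16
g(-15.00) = -410.00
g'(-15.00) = 57.00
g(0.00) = -5.00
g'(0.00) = -3.00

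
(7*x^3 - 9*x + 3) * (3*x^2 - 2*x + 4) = 21*x^5 - 14*x^4 + x^3 + 27*x^2 - 42*x + 12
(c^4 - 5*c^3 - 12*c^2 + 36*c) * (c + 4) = c^5 - c^4 - 32*c^3 - 12*c^2 + 144*c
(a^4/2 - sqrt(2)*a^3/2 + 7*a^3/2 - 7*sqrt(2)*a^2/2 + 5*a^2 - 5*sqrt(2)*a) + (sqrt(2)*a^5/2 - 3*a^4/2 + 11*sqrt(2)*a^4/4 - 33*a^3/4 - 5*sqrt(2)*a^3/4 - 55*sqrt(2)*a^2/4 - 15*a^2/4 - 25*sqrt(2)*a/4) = sqrt(2)*a^5/2 - a^4 + 11*sqrt(2)*a^4/4 - 19*a^3/4 - 7*sqrt(2)*a^3/4 - 69*sqrt(2)*a^2/4 + 5*a^2/4 - 45*sqrt(2)*a/4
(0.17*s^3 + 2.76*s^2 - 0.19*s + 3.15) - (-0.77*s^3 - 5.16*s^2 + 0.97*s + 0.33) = 0.94*s^3 + 7.92*s^2 - 1.16*s + 2.82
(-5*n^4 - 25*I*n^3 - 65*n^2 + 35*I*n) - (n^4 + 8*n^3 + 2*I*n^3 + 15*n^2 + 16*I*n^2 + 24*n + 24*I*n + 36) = -6*n^4 - 8*n^3 - 27*I*n^3 - 80*n^2 - 16*I*n^2 - 24*n + 11*I*n - 36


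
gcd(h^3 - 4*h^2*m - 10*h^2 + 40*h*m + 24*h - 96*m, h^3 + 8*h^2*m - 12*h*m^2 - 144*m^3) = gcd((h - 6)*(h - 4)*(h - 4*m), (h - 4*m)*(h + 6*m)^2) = h - 4*m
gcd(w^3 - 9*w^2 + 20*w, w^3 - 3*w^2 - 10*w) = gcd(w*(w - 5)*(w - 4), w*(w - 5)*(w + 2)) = w^2 - 5*w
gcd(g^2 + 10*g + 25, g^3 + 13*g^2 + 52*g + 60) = g + 5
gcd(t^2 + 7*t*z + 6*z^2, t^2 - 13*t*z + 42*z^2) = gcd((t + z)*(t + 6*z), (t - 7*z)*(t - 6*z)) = 1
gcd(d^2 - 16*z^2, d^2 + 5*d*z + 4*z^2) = d + 4*z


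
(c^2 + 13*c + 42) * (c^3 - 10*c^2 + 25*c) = c^5 + 3*c^4 - 63*c^3 - 95*c^2 + 1050*c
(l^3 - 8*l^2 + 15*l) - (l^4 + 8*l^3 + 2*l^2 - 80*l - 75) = -l^4 - 7*l^3 - 10*l^2 + 95*l + 75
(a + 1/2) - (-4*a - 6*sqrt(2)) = 5*a + 1/2 + 6*sqrt(2)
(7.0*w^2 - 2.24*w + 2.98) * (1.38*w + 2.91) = 9.66*w^3 + 17.2788*w^2 - 2.406*w + 8.6718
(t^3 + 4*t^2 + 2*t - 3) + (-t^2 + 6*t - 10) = t^3 + 3*t^2 + 8*t - 13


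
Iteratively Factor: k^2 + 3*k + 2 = (k + 1)*(k + 2)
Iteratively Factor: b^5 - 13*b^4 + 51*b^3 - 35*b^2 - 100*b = (b + 1)*(b^4 - 14*b^3 + 65*b^2 - 100*b) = (b - 5)*(b + 1)*(b^3 - 9*b^2 + 20*b) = (b - 5)*(b - 4)*(b + 1)*(b^2 - 5*b) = (b - 5)^2*(b - 4)*(b + 1)*(b)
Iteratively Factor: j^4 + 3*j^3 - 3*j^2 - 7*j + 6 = (j + 3)*(j^3 - 3*j + 2) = (j + 2)*(j + 3)*(j^2 - 2*j + 1) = (j - 1)*(j + 2)*(j + 3)*(j - 1)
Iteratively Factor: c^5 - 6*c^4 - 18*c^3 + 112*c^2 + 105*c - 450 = (c - 5)*(c^4 - c^3 - 23*c^2 - 3*c + 90) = (c - 5)*(c + 3)*(c^3 - 4*c^2 - 11*c + 30) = (c - 5)*(c + 3)^2*(c^2 - 7*c + 10) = (c - 5)^2*(c + 3)^2*(c - 2)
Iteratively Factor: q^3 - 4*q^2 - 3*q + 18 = (q - 3)*(q^2 - q - 6) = (q - 3)*(q + 2)*(q - 3)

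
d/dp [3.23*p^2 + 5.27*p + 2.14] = 6.46*p + 5.27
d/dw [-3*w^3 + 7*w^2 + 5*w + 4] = -9*w^2 + 14*w + 5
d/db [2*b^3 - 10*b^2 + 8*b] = 6*b^2 - 20*b + 8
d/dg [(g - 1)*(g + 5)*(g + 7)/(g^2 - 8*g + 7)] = (g^2 - 14*g - 119)/(g^2 - 14*g + 49)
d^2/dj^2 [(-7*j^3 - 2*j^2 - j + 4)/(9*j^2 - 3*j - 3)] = 2*(-43*j^3 + 69*j^2 - 66*j + 15)/(3*(27*j^6 - 27*j^5 - 18*j^4 + 17*j^3 + 6*j^2 - 3*j - 1))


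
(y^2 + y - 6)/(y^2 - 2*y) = (y + 3)/y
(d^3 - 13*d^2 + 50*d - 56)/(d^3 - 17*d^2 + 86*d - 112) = (d - 4)/(d - 8)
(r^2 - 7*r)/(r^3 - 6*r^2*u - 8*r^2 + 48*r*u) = (r - 7)/(r^2 - 6*r*u - 8*r + 48*u)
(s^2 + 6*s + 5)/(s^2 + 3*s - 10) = (s + 1)/(s - 2)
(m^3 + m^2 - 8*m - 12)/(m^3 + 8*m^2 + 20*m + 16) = (m - 3)/(m + 4)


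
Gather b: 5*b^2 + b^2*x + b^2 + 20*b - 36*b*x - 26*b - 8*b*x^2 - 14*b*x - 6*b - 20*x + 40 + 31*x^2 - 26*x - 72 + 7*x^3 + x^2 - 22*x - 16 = b^2*(x + 6) + b*(-8*x^2 - 50*x - 12) + 7*x^3 + 32*x^2 - 68*x - 48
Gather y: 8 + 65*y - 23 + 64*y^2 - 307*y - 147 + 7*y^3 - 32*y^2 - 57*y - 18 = 7*y^3 + 32*y^2 - 299*y - 180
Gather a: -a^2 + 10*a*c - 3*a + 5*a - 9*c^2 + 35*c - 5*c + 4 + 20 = -a^2 + a*(10*c + 2) - 9*c^2 + 30*c + 24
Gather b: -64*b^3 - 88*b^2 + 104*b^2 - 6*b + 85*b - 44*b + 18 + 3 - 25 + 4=-64*b^3 + 16*b^2 + 35*b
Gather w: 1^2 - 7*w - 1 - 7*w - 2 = -14*w - 2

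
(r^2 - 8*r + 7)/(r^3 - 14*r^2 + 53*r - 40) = (r - 7)/(r^2 - 13*r + 40)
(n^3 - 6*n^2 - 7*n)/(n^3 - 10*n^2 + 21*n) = (n + 1)/(n - 3)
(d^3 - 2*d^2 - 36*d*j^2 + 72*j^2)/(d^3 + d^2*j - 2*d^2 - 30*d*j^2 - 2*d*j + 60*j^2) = (d - 6*j)/(d - 5*j)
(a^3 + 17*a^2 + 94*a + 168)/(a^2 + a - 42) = (a^2 + 10*a + 24)/(a - 6)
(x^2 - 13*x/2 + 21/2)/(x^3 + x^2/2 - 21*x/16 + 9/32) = 16*(2*x^2 - 13*x + 21)/(32*x^3 + 16*x^2 - 42*x + 9)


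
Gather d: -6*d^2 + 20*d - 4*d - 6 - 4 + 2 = -6*d^2 + 16*d - 8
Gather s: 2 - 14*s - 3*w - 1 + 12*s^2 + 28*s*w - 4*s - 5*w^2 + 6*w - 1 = 12*s^2 + s*(28*w - 18) - 5*w^2 + 3*w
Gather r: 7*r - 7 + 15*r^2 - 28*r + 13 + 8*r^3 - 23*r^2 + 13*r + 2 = 8*r^3 - 8*r^2 - 8*r + 8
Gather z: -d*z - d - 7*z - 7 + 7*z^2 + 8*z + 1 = -d + 7*z^2 + z*(1 - d) - 6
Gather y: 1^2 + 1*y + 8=y + 9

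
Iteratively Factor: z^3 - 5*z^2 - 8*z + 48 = (z + 3)*(z^2 - 8*z + 16) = (z - 4)*(z + 3)*(z - 4)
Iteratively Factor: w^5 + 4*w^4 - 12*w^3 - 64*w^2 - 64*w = (w)*(w^4 + 4*w^3 - 12*w^2 - 64*w - 64) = w*(w + 2)*(w^3 + 2*w^2 - 16*w - 32) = w*(w - 4)*(w + 2)*(w^2 + 6*w + 8) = w*(w - 4)*(w + 2)*(w + 4)*(w + 2)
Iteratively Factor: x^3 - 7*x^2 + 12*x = (x - 4)*(x^2 - 3*x) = x*(x - 4)*(x - 3)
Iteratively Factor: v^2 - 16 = (v - 4)*(v + 4)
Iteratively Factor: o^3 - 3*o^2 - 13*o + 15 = (o + 3)*(o^2 - 6*o + 5) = (o - 1)*(o + 3)*(o - 5)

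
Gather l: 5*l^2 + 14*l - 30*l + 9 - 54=5*l^2 - 16*l - 45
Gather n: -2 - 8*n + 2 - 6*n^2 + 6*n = -6*n^2 - 2*n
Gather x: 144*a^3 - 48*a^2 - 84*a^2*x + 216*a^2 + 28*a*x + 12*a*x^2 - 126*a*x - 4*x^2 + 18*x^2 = 144*a^3 + 168*a^2 + x^2*(12*a + 14) + x*(-84*a^2 - 98*a)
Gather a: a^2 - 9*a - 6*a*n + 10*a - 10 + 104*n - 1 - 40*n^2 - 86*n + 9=a^2 + a*(1 - 6*n) - 40*n^2 + 18*n - 2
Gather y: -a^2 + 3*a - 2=-a^2 + 3*a - 2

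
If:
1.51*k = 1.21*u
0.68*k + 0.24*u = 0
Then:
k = 0.00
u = 0.00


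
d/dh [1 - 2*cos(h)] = 2*sin(h)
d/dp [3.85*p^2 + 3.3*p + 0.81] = 7.7*p + 3.3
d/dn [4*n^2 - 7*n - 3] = 8*n - 7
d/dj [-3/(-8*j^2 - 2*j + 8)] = 3*(-8*j - 1)/(2*(4*j^2 + j - 4)^2)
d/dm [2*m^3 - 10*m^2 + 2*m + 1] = 6*m^2 - 20*m + 2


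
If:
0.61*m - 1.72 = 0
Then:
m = 2.82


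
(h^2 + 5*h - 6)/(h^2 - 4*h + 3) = (h + 6)/(h - 3)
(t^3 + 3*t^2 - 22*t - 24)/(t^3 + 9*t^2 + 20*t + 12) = (t - 4)/(t + 2)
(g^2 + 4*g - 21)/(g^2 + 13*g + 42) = (g - 3)/(g + 6)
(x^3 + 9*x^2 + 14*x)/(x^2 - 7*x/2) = 2*(x^2 + 9*x + 14)/(2*x - 7)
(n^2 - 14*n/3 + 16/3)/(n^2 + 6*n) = (3*n^2 - 14*n + 16)/(3*n*(n + 6))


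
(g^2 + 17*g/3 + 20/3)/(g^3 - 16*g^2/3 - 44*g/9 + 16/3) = 3*(3*g^2 + 17*g + 20)/(9*g^3 - 48*g^2 - 44*g + 48)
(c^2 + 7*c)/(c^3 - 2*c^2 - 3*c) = (c + 7)/(c^2 - 2*c - 3)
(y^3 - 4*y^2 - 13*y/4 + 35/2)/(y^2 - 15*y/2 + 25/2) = (y^2 - 3*y/2 - 7)/(y - 5)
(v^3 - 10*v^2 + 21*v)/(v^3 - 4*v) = (v^2 - 10*v + 21)/(v^2 - 4)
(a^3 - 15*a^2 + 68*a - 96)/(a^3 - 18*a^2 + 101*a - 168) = (a - 4)/(a - 7)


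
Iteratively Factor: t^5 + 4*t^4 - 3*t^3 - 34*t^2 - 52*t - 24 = (t + 1)*(t^4 + 3*t^3 - 6*t^2 - 28*t - 24) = (t + 1)*(t + 2)*(t^3 + t^2 - 8*t - 12) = (t - 3)*(t + 1)*(t + 2)*(t^2 + 4*t + 4) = (t - 3)*(t + 1)*(t + 2)^2*(t + 2)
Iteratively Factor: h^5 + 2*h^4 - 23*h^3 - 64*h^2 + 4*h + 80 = (h + 4)*(h^4 - 2*h^3 - 15*h^2 - 4*h + 20) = (h + 2)*(h + 4)*(h^3 - 4*h^2 - 7*h + 10) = (h + 2)^2*(h + 4)*(h^2 - 6*h + 5) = (h - 5)*(h + 2)^2*(h + 4)*(h - 1)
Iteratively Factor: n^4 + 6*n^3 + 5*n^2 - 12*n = (n - 1)*(n^3 + 7*n^2 + 12*n) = (n - 1)*(n + 3)*(n^2 + 4*n) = (n - 1)*(n + 3)*(n + 4)*(n)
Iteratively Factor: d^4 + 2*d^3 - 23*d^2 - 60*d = (d)*(d^3 + 2*d^2 - 23*d - 60) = d*(d + 3)*(d^2 - d - 20) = d*(d + 3)*(d + 4)*(d - 5)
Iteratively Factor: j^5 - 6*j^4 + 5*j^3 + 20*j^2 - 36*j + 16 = (j - 4)*(j^4 - 2*j^3 - 3*j^2 + 8*j - 4) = (j - 4)*(j - 1)*(j^3 - j^2 - 4*j + 4) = (j - 4)*(j - 1)^2*(j^2 - 4) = (j - 4)*(j - 1)^2*(j + 2)*(j - 2)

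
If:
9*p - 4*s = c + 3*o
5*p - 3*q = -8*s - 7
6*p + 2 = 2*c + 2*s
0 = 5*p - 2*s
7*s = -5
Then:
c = 6/7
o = -4/21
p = -2/7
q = -1/21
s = -5/7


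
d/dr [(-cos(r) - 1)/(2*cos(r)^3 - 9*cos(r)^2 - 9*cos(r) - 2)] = (-4*cos(r)^3 + 3*cos(r)^2 + 18*cos(r) + 7)*sin(r)/((2*cos(r) + 1)^2*(sin(r)^2 + 5*cos(r) + 1)^2)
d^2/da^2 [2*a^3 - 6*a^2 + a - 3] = 12*a - 12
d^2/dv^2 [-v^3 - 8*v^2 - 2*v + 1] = -6*v - 16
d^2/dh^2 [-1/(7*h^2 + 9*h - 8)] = 2*(49*h^2 + 63*h - (14*h + 9)^2 - 56)/(7*h^2 + 9*h - 8)^3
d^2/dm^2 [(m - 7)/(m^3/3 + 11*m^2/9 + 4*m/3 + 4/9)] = 18*((m - 7)*(9*m^2 + 22*m + 12)^2 - (9*m^2 + 22*m + (m - 7)*(9*m + 11) + 12)*(3*m^3 + 11*m^2 + 12*m + 4))/(3*m^3 + 11*m^2 + 12*m + 4)^3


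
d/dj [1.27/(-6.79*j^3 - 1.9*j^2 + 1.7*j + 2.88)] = (25.8699*j^2 + 4.826*j - 2.159)/(6.79*j^3 + 1.9*j^2 - 1.7*j - 2.88)^2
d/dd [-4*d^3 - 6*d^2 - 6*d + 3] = -12*d^2 - 12*d - 6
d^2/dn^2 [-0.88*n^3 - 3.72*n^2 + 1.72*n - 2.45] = -5.28*n - 7.44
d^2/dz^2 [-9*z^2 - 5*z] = -18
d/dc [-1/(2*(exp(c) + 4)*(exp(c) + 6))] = (exp(c) + 5)*exp(c)/((exp(c) + 4)^2*(exp(c) + 6)^2)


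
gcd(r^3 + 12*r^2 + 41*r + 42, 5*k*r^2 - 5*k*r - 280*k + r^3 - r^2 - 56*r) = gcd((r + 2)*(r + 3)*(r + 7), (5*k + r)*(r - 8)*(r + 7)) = r + 7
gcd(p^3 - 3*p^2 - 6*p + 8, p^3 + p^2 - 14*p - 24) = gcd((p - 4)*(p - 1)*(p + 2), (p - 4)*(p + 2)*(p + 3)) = p^2 - 2*p - 8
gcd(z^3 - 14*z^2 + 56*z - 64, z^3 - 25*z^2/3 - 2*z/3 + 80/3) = z^2 - 10*z + 16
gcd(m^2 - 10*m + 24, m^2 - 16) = m - 4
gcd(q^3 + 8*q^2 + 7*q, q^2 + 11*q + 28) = q + 7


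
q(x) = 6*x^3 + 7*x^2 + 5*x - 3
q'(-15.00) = 3845.00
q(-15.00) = -18753.00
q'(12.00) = 2765.00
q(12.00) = 11433.00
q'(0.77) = 26.45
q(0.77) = 7.74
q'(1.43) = 61.83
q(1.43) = 36.01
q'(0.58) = 19.18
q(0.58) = 3.43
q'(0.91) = 32.65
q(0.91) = 11.87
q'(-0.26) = 2.58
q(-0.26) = -3.93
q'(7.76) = 1197.56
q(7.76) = 3261.05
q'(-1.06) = 10.38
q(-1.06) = -7.58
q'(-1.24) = 15.32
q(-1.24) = -9.88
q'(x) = 18*x^2 + 14*x + 5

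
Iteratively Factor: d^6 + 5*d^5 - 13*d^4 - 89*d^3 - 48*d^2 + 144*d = (d - 1)*(d^5 + 6*d^4 - 7*d^3 - 96*d^2 - 144*d) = d*(d - 1)*(d^4 + 6*d^3 - 7*d^2 - 96*d - 144) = d*(d - 1)*(d + 3)*(d^3 + 3*d^2 - 16*d - 48) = d*(d - 1)*(d + 3)*(d + 4)*(d^2 - d - 12) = d*(d - 1)*(d + 3)^2*(d + 4)*(d - 4)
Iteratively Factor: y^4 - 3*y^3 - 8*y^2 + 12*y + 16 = (y + 2)*(y^3 - 5*y^2 + 2*y + 8) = (y - 4)*(y + 2)*(y^2 - y - 2) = (y - 4)*(y + 1)*(y + 2)*(y - 2)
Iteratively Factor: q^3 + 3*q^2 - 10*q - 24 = (q + 2)*(q^2 + q - 12) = (q + 2)*(q + 4)*(q - 3)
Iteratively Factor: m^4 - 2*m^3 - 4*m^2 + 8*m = (m + 2)*(m^3 - 4*m^2 + 4*m) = (m - 2)*(m + 2)*(m^2 - 2*m) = (m - 2)^2*(m + 2)*(m)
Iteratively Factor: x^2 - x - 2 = (x + 1)*(x - 2)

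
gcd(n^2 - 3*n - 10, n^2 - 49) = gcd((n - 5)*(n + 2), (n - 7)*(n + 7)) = 1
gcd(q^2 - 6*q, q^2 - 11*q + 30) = q - 6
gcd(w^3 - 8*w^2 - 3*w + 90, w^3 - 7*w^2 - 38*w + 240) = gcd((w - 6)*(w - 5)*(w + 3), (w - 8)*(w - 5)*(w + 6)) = w - 5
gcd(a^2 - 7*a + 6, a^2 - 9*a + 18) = a - 6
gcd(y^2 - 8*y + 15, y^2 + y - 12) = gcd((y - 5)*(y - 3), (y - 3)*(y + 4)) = y - 3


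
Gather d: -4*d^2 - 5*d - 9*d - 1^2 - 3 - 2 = -4*d^2 - 14*d - 6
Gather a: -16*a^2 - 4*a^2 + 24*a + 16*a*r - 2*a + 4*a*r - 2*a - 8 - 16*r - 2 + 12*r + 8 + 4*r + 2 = -20*a^2 + a*(20*r + 20)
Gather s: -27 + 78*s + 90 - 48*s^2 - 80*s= -48*s^2 - 2*s + 63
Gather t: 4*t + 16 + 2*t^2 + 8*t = 2*t^2 + 12*t + 16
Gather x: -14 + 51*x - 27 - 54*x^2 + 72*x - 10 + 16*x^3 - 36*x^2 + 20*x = 16*x^3 - 90*x^2 + 143*x - 51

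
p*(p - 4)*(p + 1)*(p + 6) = p^4 + 3*p^3 - 22*p^2 - 24*p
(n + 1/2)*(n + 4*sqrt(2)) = n^2 + n/2 + 4*sqrt(2)*n + 2*sqrt(2)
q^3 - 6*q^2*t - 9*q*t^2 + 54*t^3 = (q - 6*t)*(q - 3*t)*(q + 3*t)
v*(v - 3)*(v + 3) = v^3 - 9*v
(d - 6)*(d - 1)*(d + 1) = d^3 - 6*d^2 - d + 6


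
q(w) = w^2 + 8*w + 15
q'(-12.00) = -16.00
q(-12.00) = 63.00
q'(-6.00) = -4.00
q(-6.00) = 3.00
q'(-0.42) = 7.16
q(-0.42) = 11.82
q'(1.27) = 10.54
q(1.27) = 26.77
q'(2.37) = 12.74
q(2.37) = 39.58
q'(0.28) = 8.56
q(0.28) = 17.32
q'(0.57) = 9.14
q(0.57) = 19.88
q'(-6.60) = -5.20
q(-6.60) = 5.76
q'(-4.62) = -1.24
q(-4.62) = -0.62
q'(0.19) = 8.38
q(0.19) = 16.56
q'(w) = 2*w + 8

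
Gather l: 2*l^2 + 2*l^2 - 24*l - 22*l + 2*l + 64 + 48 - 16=4*l^2 - 44*l + 96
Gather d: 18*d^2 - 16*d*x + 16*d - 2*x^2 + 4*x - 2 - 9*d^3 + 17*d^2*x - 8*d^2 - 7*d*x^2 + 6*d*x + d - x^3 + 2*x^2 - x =-9*d^3 + d^2*(17*x + 10) + d*(-7*x^2 - 10*x + 17) - x^3 + 3*x - 2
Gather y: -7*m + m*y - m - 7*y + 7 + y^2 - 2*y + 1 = -8*m + y^2 + y*(m - 9) + 8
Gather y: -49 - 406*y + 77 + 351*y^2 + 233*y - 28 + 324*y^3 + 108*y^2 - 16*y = 324*y^3 + 459*y^2 - 189*y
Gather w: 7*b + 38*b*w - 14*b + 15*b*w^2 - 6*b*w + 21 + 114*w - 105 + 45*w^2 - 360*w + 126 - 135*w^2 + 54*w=-7*b + w^2*(15*b - 90) + w*(32*b - 192) + 42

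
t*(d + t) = d*t + t^2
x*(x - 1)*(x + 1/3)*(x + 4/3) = x^4 + 2*x^3/3 - 11*x^2/9 - 4*x/9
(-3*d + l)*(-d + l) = 3*d^2 - 4*d*l + l^2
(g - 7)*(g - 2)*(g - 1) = g^3 - 10*g^2 + 23*g - 14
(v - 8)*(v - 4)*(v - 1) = v^3 - 13*v^2 + 44*v - 32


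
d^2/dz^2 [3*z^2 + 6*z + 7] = 6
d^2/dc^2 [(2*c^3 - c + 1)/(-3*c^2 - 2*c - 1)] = 2*(7*c^3 - 39*c^2 - 33*c - 3)/(27*c^6 + 54*c^5 + 63*c^4 + 44*c^3 + 21*c^2 + 6*c + 1)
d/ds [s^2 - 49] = 2*s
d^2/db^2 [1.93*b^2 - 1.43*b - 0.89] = 3.86000000000000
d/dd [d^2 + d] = 2*d + 1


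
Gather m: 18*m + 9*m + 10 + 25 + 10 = 27*m + 45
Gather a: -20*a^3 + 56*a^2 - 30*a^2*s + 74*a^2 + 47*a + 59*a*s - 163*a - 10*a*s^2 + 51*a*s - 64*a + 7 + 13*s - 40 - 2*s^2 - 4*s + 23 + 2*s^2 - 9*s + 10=-20*a^3 + a^2*(130 - 30*s) + a*(-10*s^2 + 110*s - 180)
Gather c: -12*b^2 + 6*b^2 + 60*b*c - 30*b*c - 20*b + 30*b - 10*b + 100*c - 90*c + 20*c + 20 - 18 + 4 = -6*b^2 + c*(30*b + 30) + 6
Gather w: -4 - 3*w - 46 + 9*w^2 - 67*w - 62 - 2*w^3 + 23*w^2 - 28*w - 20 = -2*w^3 + 32*w^2 - 98*w - 132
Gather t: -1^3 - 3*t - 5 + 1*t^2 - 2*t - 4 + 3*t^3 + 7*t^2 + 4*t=3*t^3 + 8*t^2 - t - 10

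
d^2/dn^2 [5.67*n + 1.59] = 0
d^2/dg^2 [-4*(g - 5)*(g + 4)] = -8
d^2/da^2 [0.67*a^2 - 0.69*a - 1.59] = 1.34000000000000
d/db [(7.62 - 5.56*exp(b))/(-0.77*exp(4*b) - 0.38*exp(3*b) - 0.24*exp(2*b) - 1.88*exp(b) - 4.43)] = (-12.8436*exp(4*b) + 19.244*exp(3*b) + 7.3524*exp(2*b) + 3.6576*exp(b) + 38.9564)*exp(b)/(0.5929*exp(8*b) + 0.5852*exp(7*b) + 0.514*exp(6*b) + 3.0776*exp(5*b) + 8.3086*exp(4*b) + 4.2692*exp(3*b) + 5.6608*exp(2*b) + 16.6568*exp(b) + 19.6249)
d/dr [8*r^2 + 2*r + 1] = 16*r + 2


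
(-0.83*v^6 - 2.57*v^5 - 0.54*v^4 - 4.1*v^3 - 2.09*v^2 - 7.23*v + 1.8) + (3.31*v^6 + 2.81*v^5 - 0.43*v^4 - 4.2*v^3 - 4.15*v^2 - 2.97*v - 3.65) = 2.48*v^6 + 0.24*v^5 - 0.97*v^4 - 8.3*v^3 - 6.24*v^2 - 10.2*v - 1.85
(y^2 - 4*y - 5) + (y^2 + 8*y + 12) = 2*y^2 + 4*y + 7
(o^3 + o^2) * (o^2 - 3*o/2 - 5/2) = o^5 - o^4/2 - 4*o^3 - 5*o^2/2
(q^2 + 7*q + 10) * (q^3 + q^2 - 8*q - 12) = q^5 + 8*q^4 + 9*q^3 - 58*q^2 - 164*q - 120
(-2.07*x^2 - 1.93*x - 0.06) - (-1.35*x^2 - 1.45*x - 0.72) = -0.72*x^2 - 0.48*x + 0.66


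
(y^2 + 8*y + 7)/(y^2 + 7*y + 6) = (y + 7)/(y + 6)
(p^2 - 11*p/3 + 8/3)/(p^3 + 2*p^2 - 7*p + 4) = (p - 8/3)/(p^2 + 3*p - 4)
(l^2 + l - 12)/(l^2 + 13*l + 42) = (l^2 + l - 12)/(l^2 + 13*l + 42)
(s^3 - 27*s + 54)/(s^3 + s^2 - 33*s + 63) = (s + 6)/(s + 7)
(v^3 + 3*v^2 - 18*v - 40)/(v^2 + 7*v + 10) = v - 4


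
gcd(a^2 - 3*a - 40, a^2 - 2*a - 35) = a + 5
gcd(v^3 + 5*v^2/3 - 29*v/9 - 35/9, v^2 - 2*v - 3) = v + 1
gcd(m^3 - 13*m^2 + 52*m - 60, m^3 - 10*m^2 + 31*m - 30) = m^2 - 7*m + 10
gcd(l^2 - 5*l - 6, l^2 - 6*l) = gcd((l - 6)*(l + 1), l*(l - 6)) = l - 6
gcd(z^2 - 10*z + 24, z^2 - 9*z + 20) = z - 4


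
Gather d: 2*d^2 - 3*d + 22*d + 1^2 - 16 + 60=2*d^2 + 19*d + 45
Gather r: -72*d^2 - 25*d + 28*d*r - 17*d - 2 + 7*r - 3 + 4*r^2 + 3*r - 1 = -72*d^2 - 42*d + 4*r^2 + r*(28*d + 10) - 6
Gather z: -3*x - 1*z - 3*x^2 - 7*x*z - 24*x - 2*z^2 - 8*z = -3*x^2 - 27*x - 2*z^2 + z*(-7*x - 9)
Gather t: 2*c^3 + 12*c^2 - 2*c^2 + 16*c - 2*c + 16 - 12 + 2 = 2*c^3 + 10*c^2 + 14*c + 6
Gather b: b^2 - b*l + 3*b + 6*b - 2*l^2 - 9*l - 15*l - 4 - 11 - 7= b^2 + b*(9 - l) - 2*l^2 - 24*l - 22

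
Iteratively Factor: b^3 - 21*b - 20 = (b - 5)*(b^2 + 5*b + 4) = (b - 5)*(b + 4)*(b + 1)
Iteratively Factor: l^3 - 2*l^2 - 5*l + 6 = (l - 3)*(l^2 + l - 2) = (l - 3)*(l + 2)*(l - 1)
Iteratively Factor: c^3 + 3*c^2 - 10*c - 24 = (c + 2)*(c^2 + c - 12) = (c - 3)*(c + 2)*(c + 4)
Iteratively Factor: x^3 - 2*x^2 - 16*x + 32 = (x - 2)*(x^2 - 16) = (x - 4)*(x - 2)*(x + 4)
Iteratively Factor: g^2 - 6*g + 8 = (g - 2)*(g - 4)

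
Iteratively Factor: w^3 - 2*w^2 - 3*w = (w)*(w^2 - 2*w - 3) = w*(w - 3)*(w + 1)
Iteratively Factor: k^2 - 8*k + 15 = (k - 5)*(k - 3)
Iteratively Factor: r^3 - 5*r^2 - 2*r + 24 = (r - 4)*(r^2 - r - 6) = (r - 4)*(r - 3)*(r + 2)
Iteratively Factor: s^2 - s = (s)*(s - 1)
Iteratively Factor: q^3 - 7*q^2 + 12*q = (q - 4)*(q^2 - 3*q) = (q - 4)*(q - 3)*(q)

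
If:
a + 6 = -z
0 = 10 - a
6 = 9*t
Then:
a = 10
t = 2/3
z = -16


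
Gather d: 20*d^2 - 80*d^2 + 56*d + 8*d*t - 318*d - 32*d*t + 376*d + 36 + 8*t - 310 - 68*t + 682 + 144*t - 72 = -60*d^2 + d*(114 - 24*t) + 84*t + 336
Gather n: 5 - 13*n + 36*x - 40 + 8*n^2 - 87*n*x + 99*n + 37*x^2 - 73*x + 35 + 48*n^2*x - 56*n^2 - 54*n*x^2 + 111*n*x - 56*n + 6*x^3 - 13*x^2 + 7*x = n^2*(48*x - 48) + n*(-54*x^2 + 24*x + 30) + 6*x^3 + 24*x^2 - 30*x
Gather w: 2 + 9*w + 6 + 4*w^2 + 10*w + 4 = 4*w^2 + 19*w + 12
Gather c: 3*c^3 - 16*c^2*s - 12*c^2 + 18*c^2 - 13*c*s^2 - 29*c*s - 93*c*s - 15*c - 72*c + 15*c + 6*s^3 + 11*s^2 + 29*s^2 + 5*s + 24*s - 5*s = 3*c^3 + c^2*(6 - 16*s) + c*(-13*s^2 - 122*s - 72) + 6*s^3 + 40*s^2 + 24*s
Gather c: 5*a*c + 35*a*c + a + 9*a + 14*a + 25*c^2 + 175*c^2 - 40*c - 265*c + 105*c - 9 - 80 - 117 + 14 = 24*a + 200*c^2 + c*(40*a - 200) - 192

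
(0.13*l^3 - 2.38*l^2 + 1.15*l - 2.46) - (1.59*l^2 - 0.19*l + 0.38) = 0.13*l^3 - 3.97*l^2 + 1.34*l - 2.84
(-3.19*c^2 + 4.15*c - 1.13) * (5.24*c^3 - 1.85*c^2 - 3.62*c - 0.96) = -16.7156*c^5 + 27.6475*c^4 - 2.0509*c^3 - 9.8701*c^2 + 0.106599999999999*c + 1.0848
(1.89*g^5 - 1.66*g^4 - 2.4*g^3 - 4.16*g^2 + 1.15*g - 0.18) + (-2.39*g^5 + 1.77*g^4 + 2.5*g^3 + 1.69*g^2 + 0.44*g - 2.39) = -0.5*g^5 + 0.11*g^4 + 0.1*g^3 - 2.47*g^2 + 1.59*g - 2.57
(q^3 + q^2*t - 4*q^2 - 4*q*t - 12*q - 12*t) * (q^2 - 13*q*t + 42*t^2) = q^5 - 12*q^4*t - 4*q^4 + 29*q^3*t^2 + 48*q^3*t - 12*q^3 + 42*q^2*t^3 - 116*q^2*t^2 + 144*q^2*t - 168*q*t^3 - 348*q*t^2 - 504*t^3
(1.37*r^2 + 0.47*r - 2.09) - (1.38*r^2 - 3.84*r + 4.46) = -0.00999999999999979*r^2 + 4.31*r - 6.55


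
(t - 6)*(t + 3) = t^2 - 3*t - 18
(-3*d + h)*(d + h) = -3*d^2 - 2*d*h + h^2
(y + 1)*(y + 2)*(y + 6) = y^3 + 9*y^2 + 20*y + 12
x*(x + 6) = x^2 + 6*x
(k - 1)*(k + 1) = k^2 - 1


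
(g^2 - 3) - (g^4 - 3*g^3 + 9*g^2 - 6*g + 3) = -g^4 + 3*g^3 - 8*g^2 + 6*g - 6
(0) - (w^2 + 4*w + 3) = -w^2 - 4*w - 3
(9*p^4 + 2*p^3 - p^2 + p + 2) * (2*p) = 18*p^5 + 4*p^4 - 2*p^3 + 2*p^2 + 4*p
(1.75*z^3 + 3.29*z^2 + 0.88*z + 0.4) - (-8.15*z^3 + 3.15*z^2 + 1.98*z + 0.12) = 9.9*z^3 + 0.14*z^2 - 1.1*z + 0.28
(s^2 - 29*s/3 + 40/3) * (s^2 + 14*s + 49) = s^4 + 13*s^3/3 - 73*s^2 - 287*s + 1960/3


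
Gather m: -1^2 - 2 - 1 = -4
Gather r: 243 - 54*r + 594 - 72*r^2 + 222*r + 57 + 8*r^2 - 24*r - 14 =-64*r^2 + 144*r + 880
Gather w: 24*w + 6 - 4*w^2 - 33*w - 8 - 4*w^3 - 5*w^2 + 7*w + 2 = -4*w^3 - 9*w^2 - 2*w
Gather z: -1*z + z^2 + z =z^2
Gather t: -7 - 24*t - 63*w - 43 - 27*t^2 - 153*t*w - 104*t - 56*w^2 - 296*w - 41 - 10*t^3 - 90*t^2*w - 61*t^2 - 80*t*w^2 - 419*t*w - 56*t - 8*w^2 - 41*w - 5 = -10*t^3 + t^2*(-90*w - 88) + t*(-80*w^2 - 572*w - 184) - 64*w^2 - 400*w - 96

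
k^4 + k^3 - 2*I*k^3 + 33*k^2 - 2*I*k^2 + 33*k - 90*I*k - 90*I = (k + 1)*(k - 5*I)*(k - 3*I)*(k + 6*I)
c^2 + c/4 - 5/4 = (c - 1)*(c + 5/4)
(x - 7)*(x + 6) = x^2 - x - 42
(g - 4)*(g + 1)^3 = g^4 - g^3 - 9*g^2 - 11*g - 4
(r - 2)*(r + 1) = r^2 - r - 2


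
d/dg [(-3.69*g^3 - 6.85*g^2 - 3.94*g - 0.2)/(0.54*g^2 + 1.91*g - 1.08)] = (-1.9926*g^4 - 14.0958*g^3 + 0.999700000000001*g^2 + 15.012*g + 4.6372)/(0.2916*g^4 + 2.0628*g^3 + 2.4817*g^2 - 4.1256*g + 1.1664)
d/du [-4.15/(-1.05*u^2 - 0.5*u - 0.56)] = (-8.715*u - 2.075)/(1.05*u^2 + 0.5*u + 0.56)^2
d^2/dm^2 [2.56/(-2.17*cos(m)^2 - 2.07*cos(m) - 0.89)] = (48.219136*(1 - cos(m)^2)^2 + 34.497792*cos(m)^3 + 15.3024*cos(m)^2 - 73.711872*cos(m) - 60.269568)/(2.17*cos(m)^2 + 2.07*cos(m) + 0.89)^3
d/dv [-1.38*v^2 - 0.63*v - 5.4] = -2.76*v - 0.63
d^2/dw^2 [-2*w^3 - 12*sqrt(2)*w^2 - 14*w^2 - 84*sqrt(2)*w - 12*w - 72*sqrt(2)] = -12*w - 24*sqrt(2) - 28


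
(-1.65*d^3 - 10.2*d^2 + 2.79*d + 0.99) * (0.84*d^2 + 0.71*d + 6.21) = -1.386*d^5 - 9.7395*d^4 - 15.1449*d^3 - 60.5295*d^2 + 18.0288*d + 6.1479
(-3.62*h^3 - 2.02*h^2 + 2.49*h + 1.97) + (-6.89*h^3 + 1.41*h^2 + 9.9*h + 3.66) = -10.51*h^3 - 0.61*h^2 + 12.39*h + 5.63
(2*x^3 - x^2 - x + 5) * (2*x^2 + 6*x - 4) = 4*x^5 + 10*x^4 - 16*x^3 + 8*x^2 + 34*x - 20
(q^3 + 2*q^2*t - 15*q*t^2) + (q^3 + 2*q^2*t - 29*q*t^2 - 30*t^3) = 2*q^3 + 4*q^2*t - 44*q*t^2 - 30*t^3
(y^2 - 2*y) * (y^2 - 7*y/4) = y^4 - 15*y^3/4 + 7*y^2/2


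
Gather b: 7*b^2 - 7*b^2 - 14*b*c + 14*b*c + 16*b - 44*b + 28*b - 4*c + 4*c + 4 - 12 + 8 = 0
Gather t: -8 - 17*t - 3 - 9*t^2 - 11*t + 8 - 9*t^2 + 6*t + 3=-18*t^2 - 22*t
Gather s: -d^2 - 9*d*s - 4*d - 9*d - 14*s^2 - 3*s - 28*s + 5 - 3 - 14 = -d^2 - 13*d - 14*s^2 + s*(-9*d - 31) - 12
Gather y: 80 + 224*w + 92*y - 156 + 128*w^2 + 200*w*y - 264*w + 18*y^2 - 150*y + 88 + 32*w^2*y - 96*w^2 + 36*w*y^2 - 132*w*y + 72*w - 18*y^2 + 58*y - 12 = 32*w^2 + 36*w*y^2 + 32*w + y*(32*w^2 + 68*w)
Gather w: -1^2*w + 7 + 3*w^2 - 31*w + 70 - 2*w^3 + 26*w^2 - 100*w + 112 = -2*w^3 + 29*w^2 - 132*w + 189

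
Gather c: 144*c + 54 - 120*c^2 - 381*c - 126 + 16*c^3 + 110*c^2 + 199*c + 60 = 16*c^3 - 10*c^2 - 38*c - 12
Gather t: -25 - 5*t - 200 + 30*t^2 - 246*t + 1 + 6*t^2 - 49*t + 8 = 36*t^2 - 300*t - 216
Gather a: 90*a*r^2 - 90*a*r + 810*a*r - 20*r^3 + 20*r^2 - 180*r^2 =a*(90*r^2 + 720*r) - 20*r^3 - 160*r^2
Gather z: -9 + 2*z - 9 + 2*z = 4*z - 18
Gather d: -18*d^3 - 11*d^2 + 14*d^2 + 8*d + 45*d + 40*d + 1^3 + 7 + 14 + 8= -18*d^3 + 3*d^2 + 93*d + 30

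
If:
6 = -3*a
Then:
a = -2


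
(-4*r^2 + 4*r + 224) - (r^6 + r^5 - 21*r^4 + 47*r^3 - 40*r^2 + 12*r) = -r^6 - r^5 + 21*r^4 - 47*r^3 + 36*r^2 - 8*r + 224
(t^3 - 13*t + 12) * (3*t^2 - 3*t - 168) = 3*t^5 - 3*t^4 - 207*t^3 + 75*t^2 + 2148*t - 2016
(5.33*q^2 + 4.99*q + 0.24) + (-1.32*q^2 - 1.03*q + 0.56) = 4.01*q^2 + 3.96*q + 0.8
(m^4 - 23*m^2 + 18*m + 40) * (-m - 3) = -m^5 - 3*m^4 + 23*m^3 + 51*m^2 - 94*m - 120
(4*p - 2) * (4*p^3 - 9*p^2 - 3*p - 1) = 16*p^4 - 44*p^3 + 6*p^2 + 2*p + 2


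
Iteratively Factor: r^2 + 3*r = (r)*(r + 3)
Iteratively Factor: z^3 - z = (z + 1)*(z^2 - z) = (z - 1)*(z + 1)*(z)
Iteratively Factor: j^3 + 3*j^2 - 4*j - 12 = (j + 2)*(j^2 + j - 6) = (j - 2)*(j + 2)*(j + 3)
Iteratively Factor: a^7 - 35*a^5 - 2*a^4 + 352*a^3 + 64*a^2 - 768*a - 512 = (a + 1)*(a^6 - a^5 - 34*a^4 + 32*a^3 + 320*a^2 - 256*a - 512) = (a + 1)*(a + 4)*(a^5 - 5*a^4 - 14*a^3 + 88*a^2 - 32*a - 128) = (a + 1)*(a + 4)^2*(a^4 - 9*a^3 + 22*a^2 - 32) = (a - 2)*(a + 1)*(a + 4)^2*(a^3 - 7*a^2 + 8*a + 16) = (a - 2)*(a + 1)^2*(a + 4)^2*(a^2 - 8*a + 16) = (a - 4)*(a - 2)*(a + 1)^2*(a + 4)^2*(a - 4)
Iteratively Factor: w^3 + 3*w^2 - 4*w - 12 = (w + 3)*(w^2 - 4) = (w + 2)*(w + 3)*(w - 2)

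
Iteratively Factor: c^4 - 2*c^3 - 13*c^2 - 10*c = (c)*(c^3 - 2*c^2 - 13*c - 10) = c*(c - 5)*(c^2 + 3*c + 2) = c*(c - 5)*(c + 2)*(c + 1)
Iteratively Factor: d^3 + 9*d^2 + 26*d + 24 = (d + 4)*(d^2 + 5*d + 6) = (d + 3)*(d + 4)*(d + 2)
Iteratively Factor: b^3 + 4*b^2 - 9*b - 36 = (b + 3)*(b^2 + b - 12) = (b - 3)*(b + 3)*(b + 4)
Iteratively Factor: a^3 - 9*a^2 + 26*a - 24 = (a - 2)*(a^2 - 7*a + 12) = (a - 4)*(a - 2)*(a - 3)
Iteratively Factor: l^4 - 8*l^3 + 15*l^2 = (l - 5)*(l^3 - 3*l^2) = (l - 5)*(l - 3)*(l^2) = l*(l - 5)*(l - 3)*(l)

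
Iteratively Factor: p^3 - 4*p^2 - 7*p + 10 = (p - 1)*(p^2 - 3*p - 10) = (p - 5)*(p - 1)*(p + 2)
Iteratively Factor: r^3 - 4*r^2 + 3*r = (r - 3)*(r^2 - r) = (r - 3)*(r - 1)*(r)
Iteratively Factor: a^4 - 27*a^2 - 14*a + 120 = (a + 3)*(a^3 - 3*a^2 - 18*a + 40) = (a - 5)*(a + 3)*(a^2 + 2*a - 8) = (a - 5)*(a - 2)*(a + 3)*(a + 4)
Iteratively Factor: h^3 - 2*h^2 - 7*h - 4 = (h + 1)*(h^2 - 3*h - 4) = (h + 1)^2*(h - 4)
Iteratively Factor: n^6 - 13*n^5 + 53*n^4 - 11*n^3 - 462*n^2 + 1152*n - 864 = (n + 3)*(n^5 - 16*n^4 + 101*n^3 - 314*n^2 + 480*n - 288) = (n - 2)*(n + 3)*(n^4 - 14*n^3 + 73*n^2 - 168*n + 144) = (n - 4)*(n - 2)*(n + 3)*(n^3 - 10*n^2 + 33*n - 36) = (n - 4)*(n - 3)*(n - 2)*(n + 3)*(n^2 - 7*n + 12) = (n - 4)*(n - 3)^2*(n - 2)*(n + 3)*(n - 4)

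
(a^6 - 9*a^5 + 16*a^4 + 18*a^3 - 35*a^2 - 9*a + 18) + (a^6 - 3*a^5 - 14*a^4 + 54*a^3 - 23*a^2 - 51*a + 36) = 2*a^6 - 12*a^5 + 2*a^4 + 72*a^3 - 58*a^2 - 60*a + 54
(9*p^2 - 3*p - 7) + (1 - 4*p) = 9*p^2 - 7*p - 6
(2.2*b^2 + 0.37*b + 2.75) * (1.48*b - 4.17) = 3.256*b^3 - 8.6264*b^2 + 2.5271*b - 11.4675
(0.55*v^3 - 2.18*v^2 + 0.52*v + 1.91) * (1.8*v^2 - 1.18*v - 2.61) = 0.99*v^5 - 4.573*v^4 + 2.0729*v^3 + 8.5142*v^2 - 3.611*v - 4.9851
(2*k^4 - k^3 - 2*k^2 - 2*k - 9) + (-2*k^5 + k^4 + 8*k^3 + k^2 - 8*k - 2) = -2*k^5 + 3*k^4 + 7*k^3 - k^2 - 10*k - 11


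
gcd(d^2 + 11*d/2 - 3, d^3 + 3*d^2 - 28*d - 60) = d + 6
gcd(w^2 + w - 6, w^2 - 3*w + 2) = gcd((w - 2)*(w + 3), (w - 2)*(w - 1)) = w - 2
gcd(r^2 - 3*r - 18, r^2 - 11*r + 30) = r - 6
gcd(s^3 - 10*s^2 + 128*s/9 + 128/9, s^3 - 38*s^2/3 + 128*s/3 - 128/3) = s^2 - 32*s/3 + 64/3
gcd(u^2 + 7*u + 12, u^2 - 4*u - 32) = u + 4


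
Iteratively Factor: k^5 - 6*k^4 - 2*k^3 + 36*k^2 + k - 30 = (k - 3)*(k^4 - 3*k^3 - 11*k^2 + 3*k + 10) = (k - 3)*(k + 2)*(k^3 - 5*k^2 - k + 5) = (k - 3)*(k - 1)*(k + 2)*(k^2 - 4*k - 5) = (k - 3)*(k - 1)*(k + 1)*(k + 2)*(k - 5)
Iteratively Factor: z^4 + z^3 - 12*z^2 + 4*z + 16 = (z + 1)*(z^3 - 12*z + 16) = (z - 2)*(z + 1)*(z^2 + 2*z - 8) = (z - 2)*(z + 1)*(z + 4)*(z - 2)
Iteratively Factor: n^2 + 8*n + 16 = (n + 4)*(n + 4)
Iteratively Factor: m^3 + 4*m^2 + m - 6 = (m - 1)*(m^2 + 5*m + 6) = (m - 1)*(m + 2)*(m + 3)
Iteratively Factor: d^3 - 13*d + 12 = (d - 3)*(d^2 + 3*d - 4) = (d - 3)*(d + 4)*(d - 1)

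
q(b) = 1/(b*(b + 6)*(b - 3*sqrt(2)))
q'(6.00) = -0.00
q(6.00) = 0.01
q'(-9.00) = 0.00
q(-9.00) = 0.00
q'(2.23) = 0.00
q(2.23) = -0.03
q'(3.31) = -0.02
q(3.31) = -0.03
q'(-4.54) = -0.00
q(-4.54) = 0.02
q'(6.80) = 0.00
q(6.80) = 0.00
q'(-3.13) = 0.00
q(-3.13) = 0.02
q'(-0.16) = 1.53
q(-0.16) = 0.24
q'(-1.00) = 0.04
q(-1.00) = 0.04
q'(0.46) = 0.18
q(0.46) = -0.09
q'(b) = -1/(b*(b + 6)*(b - 3*sqrt(2))^2) - 1/(b*(b + 6)^2*(b - 3*sqrt(2))) - 1/(b^2*(b + 6)*(b - 3*sqrt(2)))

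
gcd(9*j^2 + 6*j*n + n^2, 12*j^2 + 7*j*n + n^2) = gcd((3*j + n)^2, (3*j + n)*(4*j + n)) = 3*j + n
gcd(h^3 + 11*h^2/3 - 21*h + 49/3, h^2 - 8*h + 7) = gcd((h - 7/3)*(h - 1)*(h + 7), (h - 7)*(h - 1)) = h - 1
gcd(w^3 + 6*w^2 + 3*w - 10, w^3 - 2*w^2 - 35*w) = w + 5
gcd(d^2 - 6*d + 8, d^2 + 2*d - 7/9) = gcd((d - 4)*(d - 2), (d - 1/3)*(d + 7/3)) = 1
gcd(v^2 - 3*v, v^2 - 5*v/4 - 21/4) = v - 3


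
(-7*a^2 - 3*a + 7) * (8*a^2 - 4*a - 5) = -56*a^4 + 4*a^3 + 103*a^2 - 13*a - 35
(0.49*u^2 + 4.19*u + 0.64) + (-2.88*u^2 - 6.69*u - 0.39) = -2.39*u^2 - 2.5*u + 0.25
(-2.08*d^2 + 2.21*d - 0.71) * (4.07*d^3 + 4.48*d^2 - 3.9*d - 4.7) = -8.4656*d^5 - 0.323700000000001*d^4 + 15.1231*d^3 - 2.0238*d^2 - 7.618*d + 3.337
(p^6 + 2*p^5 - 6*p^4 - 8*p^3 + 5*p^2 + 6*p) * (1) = p^6 + 2*p^5 - 6*p^4 - 8*p^3 + 5*p^2 + 6*p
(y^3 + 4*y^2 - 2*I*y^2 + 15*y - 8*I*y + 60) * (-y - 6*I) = -y^4 - 4*y^3 - 4*I*y^3 - 27*y^2 - 16*I*y^2 - 108*y - 90*I*y - 360*I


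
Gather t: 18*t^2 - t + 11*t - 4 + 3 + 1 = 18*t^2 + 10*t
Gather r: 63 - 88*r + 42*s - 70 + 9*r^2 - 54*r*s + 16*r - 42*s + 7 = 9*r^2 + r*(-54*s - 72)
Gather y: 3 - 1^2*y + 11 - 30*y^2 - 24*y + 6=-30*y^2 - 25*y + 20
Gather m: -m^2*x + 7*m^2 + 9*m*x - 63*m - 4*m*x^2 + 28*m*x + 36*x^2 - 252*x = m^2*(7 - x) + m*(-4*x^2 + 37*x - 63) + 36*x^2 - 252*x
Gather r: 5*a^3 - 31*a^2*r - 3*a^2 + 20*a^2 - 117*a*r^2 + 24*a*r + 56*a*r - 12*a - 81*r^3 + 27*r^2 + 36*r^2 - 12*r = 5*a^3 + 17*a^2 - 12*a - 81*r^3 + r^2*(63 - 117*a) + r*(-31*a^2 + 80*a - 12)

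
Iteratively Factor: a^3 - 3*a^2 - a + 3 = (a - 1)*(a^2 - 2*a - 3) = (a - 1)*(a + 1)*(a - 3)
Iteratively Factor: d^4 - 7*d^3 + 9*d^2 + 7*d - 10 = (d - 2)*(d^3 - 5*d^2 - d + 5) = (d - 2)*(d + 1)*(d^2 - 6*d + 5) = (d - 2)*(d - 1)*(d + 1)*(d - 5)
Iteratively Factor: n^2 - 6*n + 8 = (n - 4)*(n - 2)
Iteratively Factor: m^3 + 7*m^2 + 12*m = (m)*(m^2 + 7*m + 12) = m*(m + 4)*(m + 3)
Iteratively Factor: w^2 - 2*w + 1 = (w - 1)*(w - 1)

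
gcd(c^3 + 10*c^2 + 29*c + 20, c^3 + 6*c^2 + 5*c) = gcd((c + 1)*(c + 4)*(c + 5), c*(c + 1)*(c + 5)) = c^2 + 6*c + 5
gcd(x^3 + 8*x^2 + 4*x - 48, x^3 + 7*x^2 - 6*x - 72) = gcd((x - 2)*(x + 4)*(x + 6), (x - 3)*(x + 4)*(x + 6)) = x^2 + 10*x + 24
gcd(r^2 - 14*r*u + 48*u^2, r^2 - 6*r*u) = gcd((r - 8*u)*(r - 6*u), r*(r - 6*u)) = r - 6*u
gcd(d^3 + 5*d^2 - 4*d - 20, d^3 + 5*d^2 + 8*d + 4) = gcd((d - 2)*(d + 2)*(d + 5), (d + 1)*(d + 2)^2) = d + 2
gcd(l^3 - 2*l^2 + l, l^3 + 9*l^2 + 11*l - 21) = l - 1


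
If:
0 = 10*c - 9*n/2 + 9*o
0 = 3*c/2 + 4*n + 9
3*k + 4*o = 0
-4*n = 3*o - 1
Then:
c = -642/259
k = -6508/2331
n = -342/259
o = 1627/777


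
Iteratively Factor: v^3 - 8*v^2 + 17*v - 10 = (v - 2)*(v^2 - 6*v + 5) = (v - 5)*(v - 2)*(v - 1)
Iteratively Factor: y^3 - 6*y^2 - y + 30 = (y + 2)*(y^2 - 8*y + 15) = (y - 3)*(y + 2)*(y - 5)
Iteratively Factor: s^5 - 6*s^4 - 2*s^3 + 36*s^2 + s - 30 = (s - 3)*(s^4 - 3*s^3 - 11*s^2 + 3*s + 10) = (s - 5)*(s - 3)*(s^3 + 2*s^2 - s - 2) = (s - 5)*(s - 3)*(s + 2)*(s^2 - 1) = (s - 5)*(s - 3)*(s + 1)*(s + 2)*(s - 1)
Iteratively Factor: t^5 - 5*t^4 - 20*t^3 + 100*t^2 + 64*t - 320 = (t + 4)*(t^4 - 9*t^3 + 16*t^2 + 36*t - 80) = (t - 5)*(t + 4)*(t^3 - 4*t^2 - 4*t + 16) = (t - 5)*(t + 2)*(t + 4)*(t^2 - 6*t + 8) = (t - 5)*(t - 4)*(t + 2)*(t + 4)*(t - 2)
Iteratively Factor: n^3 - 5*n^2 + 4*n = (n - 1)*(n^2 - 4*n) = (n - 4)*(n - 1)*(n)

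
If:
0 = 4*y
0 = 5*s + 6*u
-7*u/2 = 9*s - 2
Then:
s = 24/73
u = -20/73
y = 0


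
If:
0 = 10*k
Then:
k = 0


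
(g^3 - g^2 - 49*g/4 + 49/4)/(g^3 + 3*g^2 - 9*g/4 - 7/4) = (2*g - 7)/(2*g + 1)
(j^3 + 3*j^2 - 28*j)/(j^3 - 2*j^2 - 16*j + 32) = j*(j + 7)/(j^2 + 2*j - 8)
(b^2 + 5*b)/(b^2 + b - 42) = b*(b + 5)/(b^2 + b - 42)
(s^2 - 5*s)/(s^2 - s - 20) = s/(s + 4)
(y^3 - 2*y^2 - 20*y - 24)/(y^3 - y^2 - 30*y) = (y^2 + 4*y + 4)/(y*(y + 5))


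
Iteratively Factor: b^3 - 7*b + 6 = (b + 3)*(b^2 - 3*b + 2) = (b - 2)*(b + 3)*(b - 1)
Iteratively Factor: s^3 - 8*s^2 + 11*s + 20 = (s - 4)*(s^2 - 4*s - 5) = (s - 5)*(s - 4)*(s + 1)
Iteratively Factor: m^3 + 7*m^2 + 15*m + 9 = (m + 3)*(m^2 + 4*m + 3) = (m + 3)^2*(m + 1)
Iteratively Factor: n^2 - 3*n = (n)*(n - 3)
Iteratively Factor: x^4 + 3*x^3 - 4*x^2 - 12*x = (x)*(x^3 + 3*x^2 - 4*x - 12) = x*(x + 2)*(x^2 + x - 6) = x*(x - 2)*(x + 2)*(x + 3)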